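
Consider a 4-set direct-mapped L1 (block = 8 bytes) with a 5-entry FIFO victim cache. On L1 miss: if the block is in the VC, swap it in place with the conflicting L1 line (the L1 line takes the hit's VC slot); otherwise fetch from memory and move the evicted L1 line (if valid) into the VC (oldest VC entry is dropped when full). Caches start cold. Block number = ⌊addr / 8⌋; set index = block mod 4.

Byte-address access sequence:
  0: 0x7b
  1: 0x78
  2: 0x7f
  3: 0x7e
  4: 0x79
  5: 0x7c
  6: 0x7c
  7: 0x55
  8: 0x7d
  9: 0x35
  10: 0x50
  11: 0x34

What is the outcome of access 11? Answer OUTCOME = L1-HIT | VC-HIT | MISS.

OUTCOME = VC-HIT

  [0] addr=0x7b blk=15 s=3: MISS | VC []
  [1] addr=0x78 blk=15 s=3: L1-HIT | VC []
  [2] addr=0x7f blk=15 s=3: L1-HIT | VC []
  [3] addr=0x7e blk=15 s=3: L1-HIT | VC []
  [4] addr=0x79 blk=15 s=3: L1-HIT | VC []
  [5] addr=0x7c blk=15 s=3: L1-HIT | VC []
  [6] addr=0x7c blk=15 s=3: L1-HIT | VC []
  [7] addr=0x55 blk=10 s=2: MISS | VC []
  [8] addr=0x7d blk=15 s=3: L1-HIT | VC []
  [9] addr=0x35 blk=6 s=2: MISS | VC [10]
  [10] addr=0x50 blk=10 s=2: VC-HIT | VC [6]
  [11] addr=0x34 blk=6 s=2: VC-HIT | VC [10]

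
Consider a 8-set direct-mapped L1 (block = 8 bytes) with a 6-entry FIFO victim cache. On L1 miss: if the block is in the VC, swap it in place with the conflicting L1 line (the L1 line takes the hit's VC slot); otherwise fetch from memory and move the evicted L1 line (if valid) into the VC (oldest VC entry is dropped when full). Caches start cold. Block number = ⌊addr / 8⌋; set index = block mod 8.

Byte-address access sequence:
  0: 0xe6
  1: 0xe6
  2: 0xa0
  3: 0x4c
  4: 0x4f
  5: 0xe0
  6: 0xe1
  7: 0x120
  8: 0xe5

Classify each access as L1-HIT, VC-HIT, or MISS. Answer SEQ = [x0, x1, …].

#0 0xe6→b28/s4 MISS; vc=[]
#1 0xe6→b28/s4 L1-HIT; vc=[]
#2 0xa0→b20/s4 MISS; vc=[28]
#3 0x4c→b9/s1 MISS; vc=[28]
#4 0x4f→b9/s1 L1-HIT; vc=[28]
#5 0xe0→b28/s4 VC-HIT; vc=[20]
#6 0xe1→b28/s4 L1-HIT; vc=[20]
#7 0x120→b36/s4 MISS; vc=[20,28]
#8 0xe5→b28/s4 VC-HIT; vc=[20,36]

SEQ = [MISS, L1-HIT, MISS, MISS, L1-HIT, VC-HIT, L1-HIT, MISS, VC-HIT]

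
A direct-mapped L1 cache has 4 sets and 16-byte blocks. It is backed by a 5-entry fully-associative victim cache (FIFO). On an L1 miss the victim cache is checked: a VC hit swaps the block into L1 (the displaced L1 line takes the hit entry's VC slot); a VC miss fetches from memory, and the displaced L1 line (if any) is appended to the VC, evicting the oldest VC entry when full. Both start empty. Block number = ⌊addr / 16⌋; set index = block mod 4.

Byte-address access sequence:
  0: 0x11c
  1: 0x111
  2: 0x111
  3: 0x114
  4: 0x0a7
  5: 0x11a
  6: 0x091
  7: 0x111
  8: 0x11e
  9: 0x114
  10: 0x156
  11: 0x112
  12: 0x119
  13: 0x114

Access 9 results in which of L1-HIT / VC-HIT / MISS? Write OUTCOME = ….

OUTCOME = L1-HIT

0: 0x11c (blk 17, set 1) → MISS  vc=[]
1: 0x111 (blk 17, set 1) → L1-HIT  vc=[]
2: 0x111 (blk 17, set 1) → L1-HIT  vc=[]
3: 0x114 (blk 17, set 1) → L1-HIT  vc=[]
4: 0xa7 (blk 10, set 2) → MISS  vc=[]
5: 0x11a (blk 17, set 1) → L1-HIT  vc=[]
6: 0x91 (blk 9, set 1) → MISS  vc=[17]
7: 0x111 (blk 17, set 1) → VC-HIT  vc=[9]
8: 0x11e (blk 17, set 1) → L1-HIT  vc=[9]
9: 0x114 (blk 17, set 1) → L1-HIT  vc=[9]
10: 0x156 (blk 21, set 1) → MISS  vc=[9, 17]
11: 0x112 (blk 17, set 1) → VC-HIT  vc=[9, 21]
12: 0x119 (blk 17, set 1) → L1-HIT  vc=[9, 21]
13: 0x114 (blk 17, set 1) → L1-HIT  vc=[9, 21]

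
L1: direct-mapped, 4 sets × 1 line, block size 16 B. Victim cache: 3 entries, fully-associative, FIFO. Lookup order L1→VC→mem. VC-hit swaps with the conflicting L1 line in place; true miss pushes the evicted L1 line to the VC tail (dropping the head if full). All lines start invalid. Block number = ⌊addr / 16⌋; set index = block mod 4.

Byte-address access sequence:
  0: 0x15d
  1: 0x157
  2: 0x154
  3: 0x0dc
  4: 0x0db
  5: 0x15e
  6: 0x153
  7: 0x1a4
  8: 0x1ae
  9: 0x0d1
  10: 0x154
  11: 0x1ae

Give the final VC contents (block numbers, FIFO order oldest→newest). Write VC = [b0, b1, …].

#0 0x15d→b21/s1 MISS; vc=[]
#1 0x157→b21/s1 L1-HIT; vc=[]
#2 0x154→b21/s1 L1-HIT; vc=[]
#3 0xdc→b13/s1 MISS; vc=[21]
#4 0xdb→b13/s1 L1-HIT; vc=[21]
#5 0x15e→b21/s1 VC-HIT; vc=[13]
#6 0x153→b21/s1 L1-HIT; vc=[13]
#7 0x1a4→b26/s2 MISS; vc=[13]
#8 0x1ae→b26/s2 L1-HIT; vc=[13]
#9 0xd1→b13/s1 VC-HIT; vc=[21]
#10 0x154→b21/s1 VC-HIT; vc=[13]
#11 0x1ae→b26/s2 L1-HIT; vc=[13]

VC = [13]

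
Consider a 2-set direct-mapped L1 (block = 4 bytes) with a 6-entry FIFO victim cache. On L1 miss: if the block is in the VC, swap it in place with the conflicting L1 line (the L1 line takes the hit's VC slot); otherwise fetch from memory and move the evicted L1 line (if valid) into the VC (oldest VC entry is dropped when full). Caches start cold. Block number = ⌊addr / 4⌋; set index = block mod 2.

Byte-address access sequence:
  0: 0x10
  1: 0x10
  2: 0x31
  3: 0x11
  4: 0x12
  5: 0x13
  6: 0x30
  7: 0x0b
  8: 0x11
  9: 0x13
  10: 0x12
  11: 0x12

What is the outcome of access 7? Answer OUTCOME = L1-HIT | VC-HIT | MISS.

OUTCOME = MISS

0: 0x10 (blk 4, set 0) → MISS  vc=[]
1: 0x10 (blk 4, set 0) → L1-HIT  vc=[]
2: 0x31 (blk 12, set 0) → MISS  vc=[4]
3: 0x11 (blk 4, set 0) → VC-HIT  vc=[12]
4: 0x12 (blk 4, set 0) → L1-HIT  vc=[12]
5: 0x13 (blk 4, set 0) → L1-HIT  vc=[12]
6: 0x30 (blk 12, set 0) → VC-HIT  vc=[4]
7: 0xb (blk 2, set 0) → MISS  vc=[4, 12]
8: 0x11 (blk 4, set 0) → VC-HIT  vc=[2, 12]
9: 0x13 (blk 4, set 0) → L1-HIT  vc=[2, 12]
10: 0x12 (blk 4, set 0) → L1-HIT  vc=[2, 12]
11: 0x12 (blk 4, set 0) → L1-HIT  vc=[2, 12]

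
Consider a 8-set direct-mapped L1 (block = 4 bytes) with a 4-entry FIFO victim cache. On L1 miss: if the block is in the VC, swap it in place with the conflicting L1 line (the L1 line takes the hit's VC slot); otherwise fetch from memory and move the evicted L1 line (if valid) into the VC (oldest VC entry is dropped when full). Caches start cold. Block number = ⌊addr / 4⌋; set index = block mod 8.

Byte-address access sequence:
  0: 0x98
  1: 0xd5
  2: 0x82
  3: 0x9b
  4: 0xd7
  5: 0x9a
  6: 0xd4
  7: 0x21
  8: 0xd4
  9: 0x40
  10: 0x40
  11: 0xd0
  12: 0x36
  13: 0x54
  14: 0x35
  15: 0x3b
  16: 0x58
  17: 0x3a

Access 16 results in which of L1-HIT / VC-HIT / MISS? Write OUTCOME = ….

  [0] addr=0x98 blk=38 s=6: MISS | VC []
  [1] addr=0xd5 blk=53 s=5: MISS | VC []
  [2] addr=0x82 blk=32 s=0: MISS | VC []
  [3] addr=0x9b blk=38 s=6: L1-HIT | VC []
  [4] addr=0xd7 blk=53 s=5: L1-HIT | VC []
  [5] addr=0x9a blk=38 s=6: L1-HIT | VC []
  [6] addr=0xd4 blk=53 s=5: L1-HIT | VC []
  [7] addr=0x21 blk=8 s=0: MISS | VC [32]
  [8] addr=0xd4 blk=53 s=5: L1-HIT | VC [32]
  [9] addr=0x40 blk=16 s=0: MISS | VC [32, 8]
  [10] addr=0x40 blk=16 s=0: L1-HIT | VC [32, 8]
  [11] addr=0xd0 blk=52 s=4: MISS | VC [32, 8]
  [12] addr=0x36 blk=13 s=5: MISS | VC [32, 8, 53]
  [13] addr=0x54 blk=21 s=5: MISS | VC [32, 8, 53, 13]
  [14] addr=0x35 blk=13 s=5: VC-HIT | VC [32, 8, 53, 21]
  [15] addr=0x3b blk=14 s=6: MISS | VC [8, 53, 21, 38]
  [16] addr=0x58 blk=22 s=6: MISS | VC [53, 21, 38, 14]
  [17] addr=0x3a blk=14 s=6: VC-HIT | VC [53, 21, 38, 22]

OUTCOME = MISS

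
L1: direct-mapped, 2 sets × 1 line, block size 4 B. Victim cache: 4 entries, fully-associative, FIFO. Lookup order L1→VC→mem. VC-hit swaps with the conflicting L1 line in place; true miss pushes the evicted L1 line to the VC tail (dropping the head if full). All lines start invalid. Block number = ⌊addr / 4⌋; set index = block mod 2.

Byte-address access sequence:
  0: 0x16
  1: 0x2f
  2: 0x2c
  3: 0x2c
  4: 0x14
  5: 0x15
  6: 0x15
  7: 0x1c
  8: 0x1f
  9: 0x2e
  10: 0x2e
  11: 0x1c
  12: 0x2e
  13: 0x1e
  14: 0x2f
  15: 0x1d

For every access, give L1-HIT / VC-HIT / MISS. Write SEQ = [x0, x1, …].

SEQ = [MISS, MISS, L1-HIT, L1-HIT, VC-HIT, L1-HIT, L1-HIT, MISS, L1-HIT, VC-HIT, L1-HIT, VC-HIT, VC-HIT, VC-HIT, VC-HIT, VC-HIT]

0: 0x16 (blk 5, set 1) → MISS  vc=[]
1: 0x2f (blk 11, set 1) → MISS  vc=[5]
2: 0x2c (blk 11, set 1) → L1-HIT  vc=[5]
3: 0x2c (blk 11, set 1) → L1-HIT  vc=[5]
4: 0x14 (blk 5, set 1) → VC-HIT  vc=[11]
5: 0x15 (blk 5, set 1) → L1-HIT  vc=[11]
6: 0x15 (blk 5, set 1) → L1-HIT  vc=[11]
7: 0x1c (blk 7, set 1) → MISS  vc=[11, 5]
8: 0x1f (blk 7, set 1) → L1-HIT  vc=[11, 5]
9: 0x2e (blk 11, set 1) → VC-HIT  vc=[7, 5]
10: 0x2e (blk 11, set 1) → L1-HIT  vc=[7, 5]
11: 0x1c (blk 7, set 1) → VC-HIT  vc=[11, 5]
12: 0x2e (blk 11, set 1) → VC-HIT  vc=[7, 5]
13: 0x1e (blk 7, set 1) → VC-HIT  vc=[11, 5]
14: 0x2f (blk 11, set 1) → VC-HIT  vc=[7, 5]
15: 0x1d (blk 7, set 1) → VC-HIT  vc=[11, 5]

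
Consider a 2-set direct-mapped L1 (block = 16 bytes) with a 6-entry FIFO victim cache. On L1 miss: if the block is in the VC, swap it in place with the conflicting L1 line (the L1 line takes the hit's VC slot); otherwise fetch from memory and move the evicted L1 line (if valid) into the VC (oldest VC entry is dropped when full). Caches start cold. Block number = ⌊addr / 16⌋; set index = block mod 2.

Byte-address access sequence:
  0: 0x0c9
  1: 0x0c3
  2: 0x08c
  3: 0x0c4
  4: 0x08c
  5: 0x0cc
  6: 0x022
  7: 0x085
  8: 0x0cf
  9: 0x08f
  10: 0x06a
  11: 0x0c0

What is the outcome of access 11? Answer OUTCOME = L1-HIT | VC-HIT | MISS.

  [0] addr=0xc9 blk=12 s=0: MISS | VC []
  [1] addr=0xc3 blk=12 s=0: L1-HIT | VC []
  [2] addr=0x8c blk=8 s=0: MISS | VC [12]
  [3] addr=0xc4 blk=12 s=0: VC-HIT | VC [8]
  [4] addr=0x8c blk=8 s=0: VC-HIT | VC [12]
  [5] addr=0xcc blk=12 s=0: VC-HIT | VC [8]
  [6] addr=0x22 blk=2 s=0: MISS | VC [8, 12]
  [7] addr=0x85 blk=8 s=0: VC-HIT | VC [2, 12]
  [8] addr=0xcf blk=12 s=0: VC-HIT | VC [2, 8]
  [9] addr=0x8f blk=8 s=0: VC-HIT | VC [2, 12]
  [10] addr=0x6a blk=6 s=0: MISS | VC [2, 12, 8]
  [11] addr=0xc0 blk=12 s=0: VC-HIT | VC [2, 6, 8]

OUTCOME = VC-HIT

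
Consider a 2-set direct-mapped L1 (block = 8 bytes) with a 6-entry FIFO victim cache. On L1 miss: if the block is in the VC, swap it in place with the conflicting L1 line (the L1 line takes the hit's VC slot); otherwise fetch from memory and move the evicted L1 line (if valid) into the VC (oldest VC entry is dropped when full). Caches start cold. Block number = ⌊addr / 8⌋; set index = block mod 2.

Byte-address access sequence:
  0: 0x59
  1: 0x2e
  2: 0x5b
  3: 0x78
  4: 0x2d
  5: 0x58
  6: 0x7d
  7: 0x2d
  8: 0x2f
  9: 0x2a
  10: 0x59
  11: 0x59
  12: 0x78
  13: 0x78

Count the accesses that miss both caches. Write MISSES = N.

0: 0x59 (blk 11, set 1) → MISS  vc=[]
1: 0x2e (blk 5, set 1) → MISS  vc=[11]
2: 0x5b (blk 11, set 1) → VC-HIT  vc=[5]
3: 0x78 (blk 15, set 1) → MISS  vc=[5, 11]
4: 0x2d (blk 5, set 1) → VC-HIT  vc=[15, 11]
5: 0x58 (blk 11, set 1) → VC-HIT  vc=[15, 5]
6: 0x7d (blk 15, set 1) → VC-HIT  vc=[11, 5]
7: 0x2d (blk 5, set 1) → VC-HIT  vc=[11, 15]
8: 0x2f (blk 5, set 1) → L1-HIT  vc=[11, 15]
9: 0x2a (blk 5, set 1) → L1-HIT  vc=[11, 15]
10: 0x59 (blk 11, set 1) → VC-HIT  vc=[5, 15]
11: 0x59 (blk 11, set 1) → L1-HIT  vc=[5, 15]
12: 0x78 (blk 15, set 1) → VC-HIT  vc=[5, 11]
13: 0x78 (blk 15, set 1) → L1-HIT  vc=[5, 11]

MISSES = 3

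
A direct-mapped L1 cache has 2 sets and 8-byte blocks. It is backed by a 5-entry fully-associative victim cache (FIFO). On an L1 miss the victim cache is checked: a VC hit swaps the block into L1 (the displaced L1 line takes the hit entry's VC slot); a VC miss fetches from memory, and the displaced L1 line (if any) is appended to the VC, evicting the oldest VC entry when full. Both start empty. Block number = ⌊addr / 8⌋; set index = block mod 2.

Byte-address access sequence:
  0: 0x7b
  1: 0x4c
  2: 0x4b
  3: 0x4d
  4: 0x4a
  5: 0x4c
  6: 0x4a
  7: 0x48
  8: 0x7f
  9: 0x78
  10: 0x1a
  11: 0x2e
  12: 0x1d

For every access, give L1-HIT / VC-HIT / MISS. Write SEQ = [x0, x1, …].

0: 0x7b (blk 15, set 1) → MISS  vc=[]
1: 0x4c (blk 9, set 1) → MISS  vc=[15]
2: 0x4b (blk 9, set 1) → L1-HIT  vc=[15]
3: 0x4d (blk 9, set 1) → L1-HIT  vc=[15]
4: 0x4a (blk 9, set 1) → L1-HIT  vc=[15]
5: 0x4c (blk 9, set 1) → L1-HIT  vc=[15]
6: 0x4a (blk 9, set 1) → L1-HIT  vc=[15]
7: 0x48 (blk 9, set 1) → L1-HIT  vc=[15]
8: 0x7f (blk 15, set 1) → VC-HIT  vc=[9]
9: 0x78 (blk 15, set 1) → L1-HIT  vc=[9]
10: 0x1a (blk 3, set 1) → MISS  vc=[9, 15]
11: 0x2e (blk 5, set 1) → MISS  vc=[9, 15, 3]
12: 0x1d (blk 3, set 1) → VC-HIT  vc=[9, 15, 5]

SEQ = [MISS, MISS, L1-HIT, L1-HIT, L1-HIT, L1-HIT, L1-HIT, L1-HIT, VC-HIT, L1-HIT, MISS, MISS, VC-HIT]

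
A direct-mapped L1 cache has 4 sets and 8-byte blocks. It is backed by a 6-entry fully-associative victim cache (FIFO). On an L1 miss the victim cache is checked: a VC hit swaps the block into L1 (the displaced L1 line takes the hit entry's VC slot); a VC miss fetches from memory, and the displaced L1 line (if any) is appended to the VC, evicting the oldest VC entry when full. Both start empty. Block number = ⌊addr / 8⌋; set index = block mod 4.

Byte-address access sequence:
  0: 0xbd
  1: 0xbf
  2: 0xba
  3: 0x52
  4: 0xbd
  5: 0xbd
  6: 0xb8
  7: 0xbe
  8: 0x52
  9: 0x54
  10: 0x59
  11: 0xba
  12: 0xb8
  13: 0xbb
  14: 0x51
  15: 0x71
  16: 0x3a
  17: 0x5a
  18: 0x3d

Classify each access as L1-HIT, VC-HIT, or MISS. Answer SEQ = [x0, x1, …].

0: 0xbd (blk 23, set 3) → MISS  vc=[]
1: 0xbf (blk 23, set 3) → L1-HIT  vc=[]
2: 0xba (blk 23, set 3) → L1-HIT  vc=[]
3: 0x52 (blk 10, set 2) → MISS  vc=[]
4: 0xbd (blk 23, set 3) → L1-HIT  vc=[]
5: 0xbd (blk 23, set 3) → L1-HIT  vc=[]
6: 0xb8 (blk 23, set 3) → L1-HIT  vc=[]
7: 0xbe (blk 23, set 3) → L1-HIT  vc=[]
8: 0x52 (blk 10, set 2) → L1-HIT  vc=[]
9: 0x54 (blk 10, set 2) → L1-HIT  vc=[]
10: 0x59 (blk 11, set 3) → MISS  vc=[23]
11: 0xba (blk 23, set 3) → VC-HIT  vc=[11]
12: 0xb8 (blk 23, set 3) → L1-HIT  vc=[11]
13: 0xbb (blk 23, set 3) → L1-HIT  vc=[11]
14: 0x51 (blk 10, set 2) → L1-HIT  vc=[11]
15: 0x71 (blk 14, set 2) → MISS  vc=[11, 10]
16: 0x3a (blk 7, set 3) → MISS  vc=[11, 10, 23]
17: 0x5a (blk 11, set 3) → VC-HIT  vc=[7, 10, 23]
18: 0x3d (blk 7, set 3) → VC-HIT  vc=[11, 10, 23]

SEQ = [MISS, L1-HIT, L1-HIT, MISS, L1-HIT, L1-HIT, L1-HIT, L1-HIT, L1-HIT, L1-HIT, MISS, VC-HIT, L1-HIT, L1-HIT, L1-HIT, MISS, MISS, VC-HIT, VC-HIT]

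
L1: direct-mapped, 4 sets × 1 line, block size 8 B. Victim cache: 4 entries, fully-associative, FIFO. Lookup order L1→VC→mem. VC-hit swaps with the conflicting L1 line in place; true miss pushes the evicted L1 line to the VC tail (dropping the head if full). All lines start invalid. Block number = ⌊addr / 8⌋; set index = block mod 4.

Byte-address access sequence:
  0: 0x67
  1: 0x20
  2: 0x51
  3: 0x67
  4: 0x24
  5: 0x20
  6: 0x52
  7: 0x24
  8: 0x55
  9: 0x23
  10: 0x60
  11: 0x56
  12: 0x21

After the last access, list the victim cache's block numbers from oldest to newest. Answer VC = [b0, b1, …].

  [0] addr=0x67 blk=12 s=0: MISS | VC []
  [1] addr=0x20 blk=4 s=0: MISS | VC [12]
  [2] addr=0x51 blk=10 s=2: MISS | VC [12]
  [3] addr=0x67 blk=12 s=0: VC-HIT | VC [4]
  [4] addr=0x24 blk=4 s=0: VC-HIT | VC [12]
  [5] addr=0x20 blk=4 s=0: L1-HIT | VC [12]
  [6] addr=0x52 blk=10 s=2: L1-HIT | VC [12]
  [7] addr=0x24 blk=4 s=0: L1-HIT | VC [12]
  [8] addr=0x55 blk=10 s=2: L1-HIT | VC [12]
  [9] addr=0x23 blk=4 s=0: L1-HIT | VC [12]
  [10] addr=0x60 blk=12 s=0: VC-HIT | VC [4]
  [11] addr=0x56 blk=10 s=2: L1-HIT | VC [4]
  [12] addr=0x21 blk=4 s=0: VC-HIT | VC [12]

VC = [12]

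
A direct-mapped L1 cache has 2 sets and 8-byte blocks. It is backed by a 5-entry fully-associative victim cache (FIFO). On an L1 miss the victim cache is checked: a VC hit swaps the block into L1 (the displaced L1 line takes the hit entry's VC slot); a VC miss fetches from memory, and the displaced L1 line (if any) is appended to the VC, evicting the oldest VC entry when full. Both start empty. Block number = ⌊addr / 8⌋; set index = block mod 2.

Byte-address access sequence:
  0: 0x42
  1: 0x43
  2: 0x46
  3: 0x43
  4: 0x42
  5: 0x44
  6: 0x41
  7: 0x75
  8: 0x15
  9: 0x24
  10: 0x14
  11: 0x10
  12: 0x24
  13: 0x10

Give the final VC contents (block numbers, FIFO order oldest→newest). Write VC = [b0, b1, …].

#0 0x42→b8/s0 MISS; vc=[]
#1 0x43→b8/s0 L1-HIT; vc=[]
#2 0x46→b8/s0 L1-HIT; vc=[]
#3 0x43→b8/s0 L1-HIT; vc=[]
#4 0x42→b8/s0 L1-HIT; vc=[]
#5 0x44→b8/s0 L1-HIT; vc=[]
#6 0x41→b8/s0 L1-HIT; vc=[]
#7 0x75→b14/s0 MISS; vc=[8]
#8 0x15→b2/s0 MISS; vc=[8,14]
#9 0x24→b4/s0 MISS; vc=[8,14,2]
#10 0x14→b2/s0 VC-HIT; vc=[8,14,4]
#11 0x10→b2/s0 L1-HIT; vc=[8,14,4]
#12 0x24→b4/s0 VC-HIT; vc=[8,14,2]
#13 0x10→b2/s0 VC-HIT; vc=[8,14,4]

VC = [8, 14, 4]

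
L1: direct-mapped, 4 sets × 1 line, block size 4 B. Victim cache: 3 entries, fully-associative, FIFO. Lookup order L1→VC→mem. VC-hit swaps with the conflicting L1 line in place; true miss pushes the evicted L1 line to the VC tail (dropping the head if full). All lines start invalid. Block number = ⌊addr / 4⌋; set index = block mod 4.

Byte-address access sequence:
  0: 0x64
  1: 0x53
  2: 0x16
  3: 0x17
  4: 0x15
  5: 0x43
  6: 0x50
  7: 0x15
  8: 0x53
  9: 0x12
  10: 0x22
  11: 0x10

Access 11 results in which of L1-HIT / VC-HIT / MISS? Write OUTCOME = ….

OUTCOME = VC-HIT

0: 0x64 (blk 25, set 1) → MISS  vc=[]
1: 0x53 (blk 20, set 0) → MISS  vc=[]
2: 0x16 (blk 5, set 1) → MISS  vc=[25]
3: 0x17 (blk 5, set 1) → L1-HIT  vc=[25]
4: 0x15 (blk 5, set 1) → L1-HIT  vc=[25]
5: 0x43 (blk 16, set 0) → MISS  vc=[25, 20]
6: 0x50 (blk 20, set 0) → VC-HIT  vc=[25, 16]
7: 0x15 (blk 5, set 1) → L1-HIT  vc=[25, 16]
8: 0x53 (blk 20, set 0) → L1-HIT  vc=[25, 16]
9: 0x12 (blk 4, set 0) → MISS  vc=[25, 16, 20]
10: 0x22 (blk 8, set 0) → MISS  vc=[16, 20, 4]
11: 0x10 (blk 4, set 0) → VC-HIT  vc=[16, 20, 8]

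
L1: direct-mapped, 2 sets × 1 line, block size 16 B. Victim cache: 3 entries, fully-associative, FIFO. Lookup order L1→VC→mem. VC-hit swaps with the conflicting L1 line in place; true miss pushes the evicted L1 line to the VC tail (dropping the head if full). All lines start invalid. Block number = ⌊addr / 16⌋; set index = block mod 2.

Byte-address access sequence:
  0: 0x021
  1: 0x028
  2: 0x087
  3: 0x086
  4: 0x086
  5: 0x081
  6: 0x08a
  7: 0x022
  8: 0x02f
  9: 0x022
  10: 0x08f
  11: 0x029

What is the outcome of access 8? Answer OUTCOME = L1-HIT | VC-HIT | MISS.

OUTCOME = L1-HIT

  [0] addr=0x21 blk=2 s=0: MISS | VC []
  [1] addr=0x28 blk=2 s=0: L1-HIT | VC []
  [2] addr=0x87 blk=8 s=0: MISS | VC [2]
  [3] addr=0x86 blk=8 s=0: L1-HIT | VC [2]
  [4] addr=0x86 blk=8 s=0: L1-HIT | VC [2]
  [5] addr=0x81 blk=8 s=0: L1-HIT | VC [2]
  [6] addr=0x8a blk=8 s=0: L1-HIT | VC [2]
  [7] addr=0x22 blk=2 s=0: VC-HIT | VC [8]
  [8] addr=0x2f blk=2 s=0: L1-HIT | VC [8]
  [9] addr=0x22 blk=2 s=0: L1-HIT | VC [8]
  [10] addr=0x8f blk=8 s=0: VC-HIT | VC [2]
  [11] addr=0x29 blk=2 s=0: VC-HIT | VC [8]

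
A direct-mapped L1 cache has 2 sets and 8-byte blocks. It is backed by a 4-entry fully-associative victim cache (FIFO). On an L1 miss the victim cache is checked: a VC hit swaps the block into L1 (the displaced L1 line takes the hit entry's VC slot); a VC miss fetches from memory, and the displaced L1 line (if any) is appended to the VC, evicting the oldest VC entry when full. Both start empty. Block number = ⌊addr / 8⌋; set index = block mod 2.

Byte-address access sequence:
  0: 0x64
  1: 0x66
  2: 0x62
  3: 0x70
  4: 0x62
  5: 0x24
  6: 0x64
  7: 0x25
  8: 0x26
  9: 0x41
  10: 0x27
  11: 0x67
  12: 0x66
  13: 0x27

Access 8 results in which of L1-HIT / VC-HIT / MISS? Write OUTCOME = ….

OUTCOME = L1-HIT

#0 0x64→b12/s0 MISS; vc=[]
#1 0x66→b12/s0 L1-HIT; vc=[]
#2 0x62→b12/s0 L1-HIT; vc=[]
#3 0x70→b14/s0 MISS; vc=[12]
#4 0x62→b12/s0 VC-HIT; vc=[14]
#5 0x24→b4/s0 MISS; vc=[14,12]
#6 0x64→b12/s0 VC-HIT; vc=[14,4]
#7 0x25→b4/s0 VC-HIT; vc=[14,12]
#8 0x26→b4/s0 L1-HIT; vc=[14,12]
#9 0x41→b8/s0 MISS; vc=[14,12,4]
#10 0x27→b4/s0 VC-HIT; vc=[14,12,8]
#11 0x67→b12/s0 VC-HIT; vc=[14,4,8]
#12 0x66→b12/s0 L1-HIT; vc=[14,4,8]
#13 0x27→b4/s0 VC-HIT; vc=[14,12,8]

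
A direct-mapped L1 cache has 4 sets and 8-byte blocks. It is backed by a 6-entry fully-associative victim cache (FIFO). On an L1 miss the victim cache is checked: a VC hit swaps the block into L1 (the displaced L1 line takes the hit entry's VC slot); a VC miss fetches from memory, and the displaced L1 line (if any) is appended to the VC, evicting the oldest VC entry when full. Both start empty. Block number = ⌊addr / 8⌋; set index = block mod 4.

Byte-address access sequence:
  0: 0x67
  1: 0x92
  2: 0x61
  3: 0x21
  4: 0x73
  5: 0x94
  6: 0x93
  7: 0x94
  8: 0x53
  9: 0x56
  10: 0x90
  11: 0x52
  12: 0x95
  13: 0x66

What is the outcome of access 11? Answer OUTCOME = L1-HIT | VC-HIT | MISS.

#0 0x67→b12/s0 MISS; vc=[]
#1 0x92→b18/s2 MISS; vc=[]
#2 0x61→b12/s0 L1-HIT; vc=[]
#3 0x21→b4/s0 MISS; vc=[12]
#4 0x73→b14/s2 MISS; vc=[12,18]
#5 0x94→b18/s2 VC-HIT; vc=[12,14]
#6 0x93→b18/s2 L1-HIT; vc=[12,14]
#7 0x94→b18/s2 L1-HIT; vc=[12,14]
#8 0x53→b10/s2 MISS; vc=[12,14,18]
#9 0x56→b10/s2 L1-HIT; vc=[12,14,18]
#10 0x90→b18/s2 VC-HIT; vc=[12,14,10]
#11 0x52→b10/s2 VC-HIT; vc=[12,14,18]
#12 0x95→b18/s2 VC-HIT; vc=[12,14,10]
#13 0x66→b12/s0 VC-HIT; vc=[4,14,10]

OUTCOME = VC-HIT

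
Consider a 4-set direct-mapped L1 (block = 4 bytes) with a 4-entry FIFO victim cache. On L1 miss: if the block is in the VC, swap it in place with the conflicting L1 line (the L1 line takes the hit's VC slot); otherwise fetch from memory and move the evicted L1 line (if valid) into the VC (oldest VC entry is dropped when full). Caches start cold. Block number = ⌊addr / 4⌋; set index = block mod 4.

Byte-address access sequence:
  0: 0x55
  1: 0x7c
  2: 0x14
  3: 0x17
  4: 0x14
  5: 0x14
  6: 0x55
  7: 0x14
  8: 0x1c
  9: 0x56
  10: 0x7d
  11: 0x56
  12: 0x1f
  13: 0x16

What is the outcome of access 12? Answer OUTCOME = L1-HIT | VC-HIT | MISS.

0: 0x55 (blk 21, set 1) → MISS  vc=[]
1: 0x7c (blk 31, set 3) → MISS  vc=[]
2: 0x14 (blk 5, set 1) → MISS  vc=[21]
3: 0x17 (blk 5, set 1) → L1-HIT  vc=[21]
4: 0x14 (blk 5, set 1) → L1-HIT  vc=[21]
5: 0x14 (blk 5, set 1) → L1-HIT  vc=[21]
6: 0x55 (blk 21, set 1) → VC-HIT  vc=[5]
7: 0x14 (blk 5, set 1) → VC-HIT  vc=[21]
8: 0x1c (blk 7, set 3) → MISS  vc=[21, 31]
9: 0x56 (blk 21, set 1) → VC-HIT  vc=[5, 31]
10: 0x7d (blk 31, set 3) → VC-HIT  vc=[5, 7]
11: 0x56 (blk 21, set 1) → L1-HIT  vc=[5, 7]
12: 0x1f (blk 7, set 3) → VC-HIT  vc=[5, 31]
13: 0x16 (blk 5, set 1) → VC-HIT  vc=[21, 31]

OUTCOME = VC-HIT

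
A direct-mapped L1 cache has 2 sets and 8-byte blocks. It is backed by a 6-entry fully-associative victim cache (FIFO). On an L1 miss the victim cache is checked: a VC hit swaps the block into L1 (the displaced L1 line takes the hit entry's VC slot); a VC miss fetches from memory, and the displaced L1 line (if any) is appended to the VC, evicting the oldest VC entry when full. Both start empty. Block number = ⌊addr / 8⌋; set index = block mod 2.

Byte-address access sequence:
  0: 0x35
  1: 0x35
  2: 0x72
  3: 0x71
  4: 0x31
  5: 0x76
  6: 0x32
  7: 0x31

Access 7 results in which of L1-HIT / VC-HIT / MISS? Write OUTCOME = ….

OUTCOME = L1-HIT

#0 0x35→b6/s0 MISS; vc=[]
#1 0x35→b6/s0 L1-HIT; vc=[]
#2 0x72→b14/s0 MISS; vc=[6]
#3 0x71→b14/s0 L1-HIT; vc=[6]
#4 0x31→b6/s0 VC-HIT; vc=[14]
#5 0x76→b14/s0 VC-HIT; vc=[6]
#6 0x32→b6/s0 VC-HIT; vc=[14]
#7 0x31→b6/s0 L1-HIT; vc=[14]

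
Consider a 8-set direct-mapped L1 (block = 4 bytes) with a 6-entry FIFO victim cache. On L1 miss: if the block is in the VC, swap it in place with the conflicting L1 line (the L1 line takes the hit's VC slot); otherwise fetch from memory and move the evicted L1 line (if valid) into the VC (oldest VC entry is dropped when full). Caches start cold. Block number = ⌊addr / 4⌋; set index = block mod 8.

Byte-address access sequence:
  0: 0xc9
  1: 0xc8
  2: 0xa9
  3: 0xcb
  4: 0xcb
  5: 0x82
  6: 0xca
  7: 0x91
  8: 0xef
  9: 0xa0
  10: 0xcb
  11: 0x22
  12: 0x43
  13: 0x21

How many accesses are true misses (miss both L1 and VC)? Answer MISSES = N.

MISSES = 8

  [0] addr=0xc9 blk=50 s=2: MISS | VC []
  [1] addr=0xc8 blk=50 s=2: L1-HIT | VC []
  [2] addr=0xa9 blk=42 s=2: MISS | VC [50]
  [3] addr=0xcb blk=50 s=2: VC-HIT | VC [42]
  [4] addr=0xcb blk=50 s=2: L1-HIT | VC [42]
  [5] addr=0x82 blk=32 s=0: MISS | VC [42]
  [6] addr=0xca blk=50 s=2: L1-HIT | VC [42]
  [7] addr=0x91 blk=36 s=4: MISS | VC [42]
  [8] addr=0xef blk=59 s=3: MISS | VC [42]
  [9] addr=0xa0 blk=40 s=0: MISS | VC [42, 32]
  [10] addr=0xcb blk=50 s=2: L1-HIT | VC [42, 32]
  [11] addr=0x22 blk=8 s=0: MISS | VC [42, 32, 40]
  [12] addr=0x43 blk=16 s=0: MISS | VC [42, 32, 40, 8]
  [13] addr=0x21 blk=8 s=0: VC-HIT | VC [42, 32, 40, 16]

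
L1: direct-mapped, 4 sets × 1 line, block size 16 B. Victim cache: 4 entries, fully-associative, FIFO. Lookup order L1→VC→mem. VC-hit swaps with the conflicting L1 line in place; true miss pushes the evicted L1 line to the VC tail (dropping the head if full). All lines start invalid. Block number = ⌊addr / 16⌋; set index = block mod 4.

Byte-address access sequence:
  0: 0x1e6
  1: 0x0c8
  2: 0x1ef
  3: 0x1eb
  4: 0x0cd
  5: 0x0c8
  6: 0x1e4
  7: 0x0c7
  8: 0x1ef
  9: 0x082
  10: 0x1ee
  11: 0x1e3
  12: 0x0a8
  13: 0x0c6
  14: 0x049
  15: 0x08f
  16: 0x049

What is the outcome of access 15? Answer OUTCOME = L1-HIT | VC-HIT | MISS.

0: 0x1e6 (blk 30, set 2) → MISS  vc=[]
1: 0xc8 (blk 12, set 0) → MISS  vc=[]
2: 0x1ef (blk 30, set 2) → L1-HIT  vc=[]
3: 0x1eb (blk 30, set 2) → L1-HIT  vc=[]
4: 0xcd (blk 12, set 0) → L1-HIT  vc=[]
5: 0xc8 (blk 12, set 0) → L1-HIT  vc=[]
6: 0x1e4 (blk 30, set 2) → L1-HIT  vc=[]
7: 0xc7 (blk 12, set 0) → L1-HIT  vc=[]
8: 0x1ef (blk 30, set 2) → L1-HIT  vc=[]
9: 0x82 (blk 8, set 0) → MISS  vc=[12]
10: 0x1ee (blk 30, set 2) → L1-HIT  vc=[12]
11: 0x1e3 (blk 30, set 2) → L1-HIT  vc=[12]
12: 0xa8 (blk 10, set 2) → MISS  vc=[12, 30]
13: 0xc6 (blk 12, set 0) → VC-HIT  vc=[8, 30]
14: 0x49 (blk 4, set 0) → MISS  vc=[8, 30, 12]
15: 0x8f (blk 8, set 0) → VC-HIT  vc=[4, 30, 12]
16: 0x49 (blk 4, set 0) → VC-HIT  vc=[8, 30, 12]

OUTCOME = VC-HIT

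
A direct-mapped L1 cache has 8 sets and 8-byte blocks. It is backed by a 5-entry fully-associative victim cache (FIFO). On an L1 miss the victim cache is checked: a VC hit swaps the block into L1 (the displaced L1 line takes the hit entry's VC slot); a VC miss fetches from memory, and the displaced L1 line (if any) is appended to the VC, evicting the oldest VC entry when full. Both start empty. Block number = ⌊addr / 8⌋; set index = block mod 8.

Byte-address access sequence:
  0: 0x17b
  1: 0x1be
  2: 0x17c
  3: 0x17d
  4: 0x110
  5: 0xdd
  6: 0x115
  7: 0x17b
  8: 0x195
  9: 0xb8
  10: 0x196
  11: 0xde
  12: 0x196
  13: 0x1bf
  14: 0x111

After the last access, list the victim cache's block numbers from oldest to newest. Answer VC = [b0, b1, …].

#0 0x17b→b47/s7 MISS; vc=[]
#1 0x1be→b55/s7 MISS; vc=[47]
#2 0x17c→b47/s7 VC-HIT; vc=[55]
#3 0x17d→b47/s7 L1-HIT; vc=[55]
#4 0x110→b34/s2 MISS; vc=[55]
#5 0xdd→b27/s3 MISS; vc=[55]
#6 0x115→b34/s2 L1-HIT; vc=[55]
#7 0x17b→b47/s7 L1-HIT; vc=[55]
#8 0x195→b50/s2 MISS; vc=[55,34]
#9 0xb8→b23/s7 MISS; vc=[55,34,47]
#10 0x196→b50/s2 L1-HIT; vc=[55,34,47]
#11 0xde→b27/s3 L1-HIT; vc=[55,34,47]
#12 0x196→b50/s2 L1-HIT; vc=[55,34,47]
#13 0x1bf→b55/s7 VC-HIT; vc=[23,34,47]
#14 0x111→b34/s2 VC-HIT; vc=[23,50,47]

VC = [23, 50, 47]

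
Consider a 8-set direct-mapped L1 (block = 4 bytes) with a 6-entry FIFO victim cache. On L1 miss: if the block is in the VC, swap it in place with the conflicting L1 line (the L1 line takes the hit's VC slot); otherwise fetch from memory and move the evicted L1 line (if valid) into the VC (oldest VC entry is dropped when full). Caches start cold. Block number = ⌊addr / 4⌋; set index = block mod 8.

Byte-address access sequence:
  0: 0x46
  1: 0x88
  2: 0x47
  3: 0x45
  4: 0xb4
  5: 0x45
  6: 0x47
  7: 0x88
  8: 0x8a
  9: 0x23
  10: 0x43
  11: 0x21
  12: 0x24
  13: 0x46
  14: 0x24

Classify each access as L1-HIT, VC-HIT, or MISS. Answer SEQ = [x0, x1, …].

#0 0x46→b17/s1 MISS; vc=[]
#1 0x88→b34/s2 MISS; vc=[]
#2 0x47→b17/s1 L1-HIT; vc=[]
#3 0x45→b17/s1 L1-HIT; vc=[]
#4 0xb4→b45/s5 MISS; vc=[]
#5 0x45→b17/s1 L1-HIT; vc=[]
#6 0x47→b17/s1 L1-HIT; vc=[]
#7 0x88→b34/s2 L1-HIT; vc=[]
#8 0x8a→b34/s2 L1-HIT; vc=[]
#9 0x23→b8/s0 MISS; vc=[]
#10 0x43→b16/s0 MISS; vc=[8]
#11 0x21→b8/s0 VC-HIT; vc=[16]
#12 0x24→b9/s1 MISS; vc=[16,17]
#13 0x46→b17/s1 VC-HIT; vc=[16,9]
#14 0x24→b9/s1 VC-HIT; vc=[16,17]

SEQ = [MISS, MISS, L1-HIT, L1-HIT, MISS, L1-HIT, L1-HIT, L1-HIT, L1-HIT, MISS, MISS, VC-HIT, MISS, VC-HIT, VC-HIT]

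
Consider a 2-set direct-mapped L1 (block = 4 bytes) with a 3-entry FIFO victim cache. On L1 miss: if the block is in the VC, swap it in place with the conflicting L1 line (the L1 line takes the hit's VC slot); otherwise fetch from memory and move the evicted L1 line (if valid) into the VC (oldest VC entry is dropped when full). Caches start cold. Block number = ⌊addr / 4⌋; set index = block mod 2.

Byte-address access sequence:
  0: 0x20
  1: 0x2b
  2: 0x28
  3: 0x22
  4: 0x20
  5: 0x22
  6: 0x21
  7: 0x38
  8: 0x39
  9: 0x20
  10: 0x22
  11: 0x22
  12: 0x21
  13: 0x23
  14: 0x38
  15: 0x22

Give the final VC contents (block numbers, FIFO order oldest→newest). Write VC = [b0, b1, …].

#0 0x20→b8/s0 MISS; vc=[]
#1 0x2b→b10/s0 MISS; vc=[8]
#2 0x28→b10/s0 L1-HIT; vc=[8]
#3 0x22→b8/s0 VC-HIT; vc=[10]
#4 0x20→b8/s0 L1-HIT; vc=[10]
#5 0x22→b8/s0 L1-HIT; vc=[10]
#6 0x21→b8/s0 L1-HIT; vc=[10]
#7 0x38→b14/s0 MISS; vc=[10,8]
#8 0x39→b14/s0 L1-HIT; vc=[10,8]
#9 0x20→b8/s0 VC-HIT; vc=[10,14]
#10 0x22→b8/s0 L1-HIT; vc=[10,14]
#11 0x22→b8/s0 L1-HIT; vc=[10,14]
#12 0x21→b8/s0 L1-HIT; vc=[10,14]
#13 0x23→b8/s0 L1-HIT; vc=[10,14]
#14 0x38→b14/s0 VC-HIT; vc=[10,8]
#15 0x22→b8/s0 VC-HIT; vc=[10,14]

VC = [10, 14]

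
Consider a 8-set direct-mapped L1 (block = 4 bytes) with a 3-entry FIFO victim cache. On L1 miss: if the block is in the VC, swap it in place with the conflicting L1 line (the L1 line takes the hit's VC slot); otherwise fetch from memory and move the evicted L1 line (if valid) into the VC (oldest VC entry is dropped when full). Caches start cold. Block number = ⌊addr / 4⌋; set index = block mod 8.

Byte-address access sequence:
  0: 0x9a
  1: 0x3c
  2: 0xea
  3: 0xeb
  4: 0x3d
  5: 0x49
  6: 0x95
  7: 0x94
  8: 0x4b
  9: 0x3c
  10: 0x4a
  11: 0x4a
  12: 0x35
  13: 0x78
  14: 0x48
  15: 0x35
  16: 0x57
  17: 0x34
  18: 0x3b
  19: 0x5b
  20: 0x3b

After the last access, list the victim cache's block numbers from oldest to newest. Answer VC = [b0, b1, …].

0: 0x9a (blk 38, set 6) → MISS  vc=[]
1: 0x3c (blk 15, set 7) → MISS  vc=[]
2: 0xea (blk 58, set 2) → MISS  vc=[]
3: 0xeb (blk 58, set 2) → L1-HIT  vc=[]
4: 0x3d (blk 15, set 7) → L1-HIT  vc=[]
5: 0x49 (blk 18, set 2) → MISS  vc=[58]
6: 0x95 (blk 37, set 5) → MISS  vc=[58]
7: 0x94 (blk 37, set 5) → L1-HIT  vc=[58]
8: 0x4b (blk 18, set 2) → L1-HIT  vc=[58]
9: 0x3c (blk 15, set 7) → L1-HIT  vc=[58]
10: 0x4a (blk 18, set 2) → L1-HIT  vc=[58]
11: 0x4a (blk 18, set 2) → L1-HIT  vc=[58]
12: 0x35 (blk 13, set 5) → MISS  vc=[58, 37]
13: 0x78 (blk 30, set 6) → MISS  vc=[58, 37, 38]
14: 0x48 (blk 18, set 2) → L1-HIT  vc=[58, 37, 38]
15: 0x35 (blk 13, set 5) → L1-HIT  vc=[58, 37, 38]
16: 0x57 (blk 21, set 5) → MISS  vc=[37, 38, 13]
17: 0x34 (blk 13, set 5) → VC-HIT  vc=[37, 38, 21]
18: 0x3b (blk 14, set 6) → MISS  vc=[38, 21, 30]
19: 0x5b (blk 22, set 6) → MISS  vc=[21, 30, 14]
20: 0x3b (blk 14, set 6) → VC-HIT  vc=[21, 30, 22]

VC = [21, 30, 22]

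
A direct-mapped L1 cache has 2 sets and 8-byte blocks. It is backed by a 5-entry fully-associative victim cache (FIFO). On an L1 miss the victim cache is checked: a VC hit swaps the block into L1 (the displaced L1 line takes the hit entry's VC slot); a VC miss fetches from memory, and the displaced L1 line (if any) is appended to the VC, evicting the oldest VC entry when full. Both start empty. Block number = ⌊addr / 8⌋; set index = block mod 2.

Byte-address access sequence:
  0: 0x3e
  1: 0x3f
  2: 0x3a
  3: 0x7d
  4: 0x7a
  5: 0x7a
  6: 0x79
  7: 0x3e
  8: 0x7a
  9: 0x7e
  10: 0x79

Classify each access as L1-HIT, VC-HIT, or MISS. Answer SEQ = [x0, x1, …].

0: 0x3e (blk 7, set 1) → MISS  vc=[]
1: 0x3f (blk 7, set 1) → L1-HIT  vc=[]
2: 0x3a (blk 7, set 1) → L1-HIT  vc=[]
3: 0x7d (blk 15, set 1) → MISS  vc=[7]
4: 0x7a (blk 15, set 1) → L1-HIT  vc=[7]
5: 0x7a (blk 15, set 1) → L1-HIT  vc=[7]
6: 0x79 (blk 15, set 1) → L1-HIT  vc=[7]
7: 0x3e (blk 7, set 1) → VC-HIT  vc=[15]
8: 0x7a (blk 15, set 1) → VC-HIT  vc=[7]
9: 0x7e (blk 15, set 1) → L1-HIT  vc=[7]
10: 0x79 (blk 15, set 1) → L1-HIT  vc=[7]

SEQ = [MISS, L1-HIT, L1-HIT, MISS, L1-HIT, L1-HIT, L1-HIT, VC-HIT, VC-HIT, L1-HIT, L1-HIT]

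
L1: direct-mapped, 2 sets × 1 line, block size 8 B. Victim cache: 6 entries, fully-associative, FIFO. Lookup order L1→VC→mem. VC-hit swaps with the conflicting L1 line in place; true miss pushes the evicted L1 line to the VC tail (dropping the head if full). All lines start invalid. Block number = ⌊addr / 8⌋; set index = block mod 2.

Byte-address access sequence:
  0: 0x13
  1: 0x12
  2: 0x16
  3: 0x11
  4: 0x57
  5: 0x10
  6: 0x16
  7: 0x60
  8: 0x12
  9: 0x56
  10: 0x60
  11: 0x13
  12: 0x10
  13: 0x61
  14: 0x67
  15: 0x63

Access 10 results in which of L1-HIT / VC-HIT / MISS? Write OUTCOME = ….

OUTCOME = VC-HIT

#0 0x13→b2/s0 MISS; vc=[]
#1 0x12→b2/s0 L1-HIT; vc=[]
#2 0x16→b2/s0 L1-HIT; vc=[]
#3 0x11→b2/s0 L1-HIT; vc=[]
#4 0x57→b10/s0 MISS; vc=[2]
#5 0x10→b2/s0 VC-HIT; vc=[10]
#6 0x16→b2/s0 L1-HIT; vc=[10]
#7 0x60→b12/s0 MISS; vc=[10,2]
#8 0x12→b2/s0 VC-HIT; vc=[10,12]
#9 0x56→b10/s0 VC-HIT; vc=[2,12]
#10 0x60→b12/s0 VC-HIT; vc=[2,10]
#11 0x13→b2/s0 VC-HIT; vc=[12,10]
#12 0x10→b2/s0 L1-HIT; vc=[12,10]
#13 0x61→b12/s0 VC-HIT; vc=[2,10]
#14 0x67→b12/s0 L1-HIT; vc=[2,10]
#15 0x63→b12/s0 L1-HIT; vc=[2,10]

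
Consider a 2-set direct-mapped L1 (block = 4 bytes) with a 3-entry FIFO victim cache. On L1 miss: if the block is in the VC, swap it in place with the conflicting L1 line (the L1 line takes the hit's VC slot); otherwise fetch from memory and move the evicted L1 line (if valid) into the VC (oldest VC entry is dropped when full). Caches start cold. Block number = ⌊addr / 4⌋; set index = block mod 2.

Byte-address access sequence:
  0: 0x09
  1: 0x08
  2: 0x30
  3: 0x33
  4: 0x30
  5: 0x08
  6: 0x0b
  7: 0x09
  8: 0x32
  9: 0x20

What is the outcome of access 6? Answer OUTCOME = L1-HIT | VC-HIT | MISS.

  [0] addr=0x9 blk=2 s=0: MISS | VC []
  [1] addr=0x8 blk=2 s=0: L1-HIT | VC []
  [2] addr=0x30 blk=12 s=0: MISS | VC [2]
  [3] addr=0x33 blk=12 s=0: L1-HIT | VC [2]
  [4] addr=0x30 blk=12 s=0: L1-HIT | VC [2]
  [5] addr=0x8 blk=2 s=0: VC-HIT | VC [12]
  [6] addr=0xb blk=2 s=0: L1-HIT | VC [12]
  [7] addr=0x9 blk=2 s=0: L1-HIT | VC [12]
  [8] addr=0x32 blk=12 s=0: VC-HIT | VC [2]
  [9] addr=0x20 blk=8 s=0: MISS | VC [2, 12]

OUTCOME = L1-HIT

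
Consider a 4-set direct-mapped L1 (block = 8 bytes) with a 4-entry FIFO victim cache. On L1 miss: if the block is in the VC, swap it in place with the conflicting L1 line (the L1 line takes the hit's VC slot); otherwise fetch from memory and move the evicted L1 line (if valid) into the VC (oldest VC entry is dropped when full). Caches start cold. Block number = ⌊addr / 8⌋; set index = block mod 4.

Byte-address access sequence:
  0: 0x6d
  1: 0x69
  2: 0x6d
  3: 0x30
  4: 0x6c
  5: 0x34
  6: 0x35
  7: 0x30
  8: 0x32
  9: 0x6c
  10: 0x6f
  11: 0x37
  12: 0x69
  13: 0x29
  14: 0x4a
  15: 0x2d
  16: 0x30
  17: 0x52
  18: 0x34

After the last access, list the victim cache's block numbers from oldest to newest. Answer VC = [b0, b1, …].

VC = [13, 9, 10]

  [0] addr=0x6d blk=13 s=1: MISS | VC []
  [1] addr=0x69 blk=13 s=1: L1-HIT | VC []
  [2] addr=0x6d blk=13 s=1: L1-HIT | VC []
  [3] addr=0x30 blk=6 s=2: MISS | VC []
  [4] addr=0x6c blk=13 s=1: L1-HIT | VC []
  [5] addr=0x34 blk=6 s=2: L1-HIT | VC []
  [6] addr=0x35 blk=6 s=2: L1-HIT | VC []
  [7] addr=0x30 blk=6 s=2: L1-HIT | VC []
  [8] addr=0x32 blk=6 s=2: L1-HIT | VC []
  [9] addr=0x6c blk=13 s=1: L1-HIT | VC []
  [10] addr=0x6f blk=13 s=1: L1-HIT | VC []
  [11] addr=0x37 blk=6 s=2: L1-HIT | VC []
  [12] addr=0x69 blk=13 s=1: L1-HIT | VC []
  [13] addr=0x29 blk=5 s=1: MISS | VC [13]
  [14] addr=0x4a blk=9 s=1: MISS | VC [13, 5]
  [15] addr=0x2d blk=5 s=1: VC-HIT | VC [13, 9]
  [16] addr=0x30 blk=6 s=2: L1-HIT | VC [13, 9]
  [17] addr=0x52 blk=10 s=2: MISS | VC [13, 9, 6]
  [18] addr=0x34 blk=6 s=2: VC-HIT | VC [13, 9, 10]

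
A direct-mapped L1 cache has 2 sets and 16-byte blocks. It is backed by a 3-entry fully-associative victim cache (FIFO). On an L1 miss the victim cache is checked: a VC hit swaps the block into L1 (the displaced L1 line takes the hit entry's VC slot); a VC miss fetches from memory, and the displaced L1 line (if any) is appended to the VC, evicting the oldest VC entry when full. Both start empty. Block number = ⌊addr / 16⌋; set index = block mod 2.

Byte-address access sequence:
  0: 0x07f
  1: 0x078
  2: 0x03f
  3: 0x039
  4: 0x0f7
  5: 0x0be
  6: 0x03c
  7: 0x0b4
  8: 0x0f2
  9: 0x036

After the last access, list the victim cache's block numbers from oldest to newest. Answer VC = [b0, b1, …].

VC = [7, 15, 11]

#0 0x7f→b7/s1 MISS; vc=[]
#1 0x78→b7/s1 L1-HIT; vc=[]
#2 0x3f→b3/s1 MISS; vc=[7]
#3 0x39→b3/s1 L1-HIT; vc=[7]
#4 0xf7→b15/s1 MISS; vc=[7,3]
#5 0xbe→b11/s1 MISS; vc=[7,3,15]
#6 0x3c→b3/s1 VC-HIT; vc=[7,11,15]
#7 0xb4→b11/s1 VC-HIT; vc=[7,3,15]
#8 0xf2→b15/s1 VC-HIT; vc=[7,3,11]
#9 0x36→b3/s1 VC-HIT; vc=[7,15,11]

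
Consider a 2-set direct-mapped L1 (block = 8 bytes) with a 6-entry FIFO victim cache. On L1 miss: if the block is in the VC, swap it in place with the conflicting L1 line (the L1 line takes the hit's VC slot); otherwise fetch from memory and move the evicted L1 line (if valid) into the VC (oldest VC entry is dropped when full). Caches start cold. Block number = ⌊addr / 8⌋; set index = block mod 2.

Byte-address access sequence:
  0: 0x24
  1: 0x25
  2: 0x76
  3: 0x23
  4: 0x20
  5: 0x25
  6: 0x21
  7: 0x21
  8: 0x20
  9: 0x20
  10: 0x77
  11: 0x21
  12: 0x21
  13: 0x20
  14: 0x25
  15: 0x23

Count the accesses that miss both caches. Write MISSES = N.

#0 0x24→b4/s0 MISS; vc=[]
#1 0x25→b4/s0 L1-HIT; vc=[]
#2 0x76→b14/s0 MISS; vc=[4]
#3 0x23→b4/s0 VC-HIT; vc=[14]
#4 0x20→b4/s0 L1-HIT; vc=[14]
#5 0x25→b4/s0 L1-HIT; vc=[14]
#6 0x21→b4/s0 L1-HIT; vc=[14]
#7 0x21→b4/s0 L1-HIT; vc=[14]
#8 0x20→b4/s0 L1-HIT; vc=[14]
#9 0x20→b4/s0 L1-HIT; vc=[14]
#10 0x77→b14/s0 VC-HIT; vc=[4]
#11 0x21→b4/s0 VC-HIT; vc=[14]
#12 0x21→b4/s0 L1-HIT; vc=[14]
#13 0x20→b4/s0 L1-HIT; vc=[14]
#14 0x25→b4/s0 L1-HIT; vc=[14]
#15 0x23→b4/s0 L1-HIT; vc=[14]

MISSES = 2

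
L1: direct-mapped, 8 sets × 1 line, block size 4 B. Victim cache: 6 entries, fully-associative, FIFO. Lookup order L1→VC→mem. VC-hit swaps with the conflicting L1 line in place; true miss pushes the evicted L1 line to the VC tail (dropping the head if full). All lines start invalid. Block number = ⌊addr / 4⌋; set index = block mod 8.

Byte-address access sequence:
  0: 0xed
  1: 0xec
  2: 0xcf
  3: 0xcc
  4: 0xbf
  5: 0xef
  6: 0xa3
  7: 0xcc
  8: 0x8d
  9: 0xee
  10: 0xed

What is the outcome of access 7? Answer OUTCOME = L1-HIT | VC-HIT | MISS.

OUTCOME = VC-HIT

#0 0xed→b59/s3 MISS; vc=[]
#1 0xec→b59/s3 L1-HIT; vc=[]
#2 0xcf→b51/s3 MISS; vc=[59]
#3 0xcc→b51/s3 L1-HIT; vc=[59]
#4 0xbf→b47/s7 MISS; vc=[59]
#5 0xef→b59/s3 VC-HIT; vc=[51]
#6 0xa3→b40/s0 MISS; vc=[51]
#7 0xcc→b51/s3 VC-HIT; vc=[59]
#8 0x8d→b35/s3 MISS; vc=[59,51]
#9 0xee→b59/s3 VC-HIT; vc=[35,51]
#10 0xed→b59/s3 L1-HIT; vc=[35,51]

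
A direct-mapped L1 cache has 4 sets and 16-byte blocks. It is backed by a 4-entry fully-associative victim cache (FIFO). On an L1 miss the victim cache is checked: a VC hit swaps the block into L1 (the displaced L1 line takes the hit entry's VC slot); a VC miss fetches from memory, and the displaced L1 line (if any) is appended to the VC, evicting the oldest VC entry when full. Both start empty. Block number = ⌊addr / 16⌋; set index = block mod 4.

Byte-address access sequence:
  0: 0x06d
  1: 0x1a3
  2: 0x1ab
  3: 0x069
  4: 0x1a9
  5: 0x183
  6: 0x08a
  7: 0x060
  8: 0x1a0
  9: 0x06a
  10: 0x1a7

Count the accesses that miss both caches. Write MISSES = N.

#0 0x6d→b6/s2 MISS; vc=[]
#1 0x1a3→b26/s2 MISS; vc=[6]
#2 0x1ab→b26/s2 L1-HIT; vc=[6]
#3 0x69→b6/s2 VC-HIT; vc=[26]
#4 0x1a9→b26/s2 VC-HIT; vc=[6]
#5 0x183→b24/s0 MISS; vc=[6]
#6 0x8a→b8/s0 MISS; vc=[6,24]
#7 0x60→b6/s2 VC-HIT; vc=[26,24]
#8 0x1a0→b26/s2 VC-HIT; vc=[6,24]
#9 0x6a→b6/s2 VC-HIT; vc=[26,24]
#10 0x1a7→b26/s2 VC-HIT; vc=[6,24]

MISSES = 4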